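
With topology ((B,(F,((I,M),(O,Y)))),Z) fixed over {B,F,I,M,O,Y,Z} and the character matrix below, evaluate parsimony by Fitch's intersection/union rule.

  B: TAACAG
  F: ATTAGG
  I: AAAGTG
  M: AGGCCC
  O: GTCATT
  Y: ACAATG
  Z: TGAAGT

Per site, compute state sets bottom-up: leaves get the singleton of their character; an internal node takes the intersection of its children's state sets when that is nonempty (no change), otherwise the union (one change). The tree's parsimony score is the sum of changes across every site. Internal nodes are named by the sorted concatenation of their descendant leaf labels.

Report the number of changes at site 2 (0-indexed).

[col 0] IM: children I:{A}, M:{A} ∩→ {A}; cost 0
[col 0] OY: children O:{G}, Y:{A} ∪→ {A,G}; cost 1
[col 0] IMOY: children IM:{A}, OY:{A,G} ∩→ {A}; cost 0
[col 0] FIMOY: children F:{A}, IMOY:{A} ∩→ {A}; cost 0
[col 0] BFIMOY: children B:{T}, FIMOY:{A} ∪→ {A,T}; cost 1
[col 0] BFIMOYZ: children BFIMOY:{A,T}, Z:{T} ∩→ {T}; cost 0
[col 1] IM: children I:{A}, M:{G} ∪→ {A,G}; cost 1
[col 1] OY: children O:{T}, Y:{C} ∪→ {C,T}; cost 1
[col 1] IMOY: children IM:{A,G}, OY:{C,T} ∪→ {A,C,G,T}; cost 1
[col 1] FIMOY: children F:{T}, IMOY:{A,C,G,T} ∩→ {T}; cost 0
[col 1] BFIMOY: children B:{A}, FIMOY:{T} ∪→ {A,T}; cost 1
[col 1] BFIMOYZ: children BFIMOY:{A,T}, Z:{G} ∪→ {A,G,T}; cost 1
[col 2] IM: children I:{A}, M:{G} ∪→ {A,G}; cost 1
[col 2] OY: children O:{C}, Y:{A} ∪→ {A,C}; cost 1
[col 2] IMOY: children IM:{A,G}, OY:{A,C} ∩→ {A}; cost 0
[col 2] FIMOY: children F:{T}, IMOY:{A} ∪→ {A,T}; cost 1
[col 2] BFIMOY: children B:{A}, FIMOY:{A,T} ∩→ {A}; cost 0
[col 2] BFIMOYZ: children BFIMOY:{A}, Z:{A} ∩→ {A}; cost 0
[col 3] IM: children I:{G}, M:{C} ∪→ {C,G}; cost 1
[col 3] OY: children O:{A}, Y:{A} ∩→ {A}; cost 0
[col 3] IMOY: children IM:{C,G}, OY:{A} ∪→ {A,C,G}; cost 1
[col 3] FIMOY: children F:{A}, IMOY:{A,C,G} ∩→ {A}; cost 0
[col 3] BFIMOY: children B:{C}, FIMOY:{A} ∪→ {A,C}; cost 1
[col 3] BFIMOYZ: children BFIMOY:{A,C}, Z:{A} ∩→ {A}; cost 0
[col 4] IM: children I:{T}, M:{C} ∪→ {C,T}; cost 1
[col 4] OY: children O:{T}, Y:{T} ∩→ {T}; cost 0
[col 4] IMOY: children IM:{C,T}, OY:{T} ∩→ {T}; cost 0
[col 4] FIMOY: children F:{G}, IMOY:{T} ∪→ {G,T}; cost 1
[col 4] BFIMOY: children B:{A}, FIMOY:{G,T} ∪→ {A,G,T}; cost 1
[col 4] BFIMOYZ: children BFIMOY:{A,G,T}, Z:{G} ∩→ {G}; cost 0
[col 5] IM: children I:{G}, M:{C} ∪→ {C,G}; cost 1
[col 5] OY: children O:{T}, Y:{G} ∪→ {G,T}; cost 1
[col 5] IMOY: children IM:{C,G}, OY:{G,T} ∩→ {G}; cost 0
[col 5] FIMOY: children F:{G}, IMOY:{G} ∩→ {G}; cost 0
[col 5] BFIMOY: children B:{G}, FIMOY:{G} ∩→ {G}; cost 0
[col 5] BFIMOYZ: children BFIMOY:{G}, Z:{T} ∪→ {G,T}; cost 1
per-site changes: [2, 5, 3, 3, 3, 3]; total = 19

3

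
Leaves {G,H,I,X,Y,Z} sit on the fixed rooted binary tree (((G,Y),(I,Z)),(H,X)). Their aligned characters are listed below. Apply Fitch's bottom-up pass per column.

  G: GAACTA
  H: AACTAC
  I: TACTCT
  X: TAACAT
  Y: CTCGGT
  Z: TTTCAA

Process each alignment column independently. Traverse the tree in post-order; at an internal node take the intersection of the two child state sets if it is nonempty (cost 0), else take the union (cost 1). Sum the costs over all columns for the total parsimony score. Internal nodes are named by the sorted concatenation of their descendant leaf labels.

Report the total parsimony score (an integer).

GY@0: {G} ∪ {C} = {C,G} (union, +1)
IZ@0: {T} ∩ {T} = {T} (intersection, +0)
GIYZ@0: {C,G} ∪ {T} = {C,G,T} (union, +1)
HX@0: {A} ∪ {T} = {A,T} (union, +1)
GHIXYZ@0: {C,G,T} ∩ {A,T} = {T} (intersection, +0)
GY@1: {A} ∪ {T} = {A,T} (union, +1)
IZ@1: {A} ∪ {T} = {A,T} (union, +1)
GIYZ@1: {A,T} ∩ {A,T} = {A,T} (intersection, +0)
HX@1: {A} ∩ {A} = {A} (intersection, +0)
GHIXYZ@1: {A,T} ∩ {A} = {A} (intersection, +0)
GY@2: {A} ∪ {C} = {A,C} (union, +1)
IZ@2: {C} ∪ {T} = {C,T} (union, +1)
GIYZ@2: {A,C} ∩ {C,T} = {C} (intersection, +0)
HX@2: {C} ∪ {A} = {A,C} (union, +1)
GHIXYZ@2: {C} ∩ {A,C} = {C} (intersection, +0)
GY@3: {C} ∪ {G} = {C,G} (union, +1)
IZ@3: {T} ∪ {C} = {C,T} (union, +1)
GIYZ@3: {C,G} ∩ {C,T} = {C} (intersection, +0)
HX@3: {T} ∪ {C} = {C,T} (union, +1)
GHIXYZ@3: {C} ∩ {C,T} = {C} (intersection, +0)
GY@4: {T} ∪ {G} = {G,T} (union, +1)
IZ@4: {C} ∪ {A} = {A,C} (union, +1)
GIYZ@4: {G,T} ∪ {A,C} = {A,C,G,T} (union, +1)
HX@4: {A} ∩ {A} = {A} (intersection, +0)
GHIXYZ@4: {A,C,G,T} ∩ {A} = {A} (intersection, +0)
GY@5: {A} ∪ {T} = {A,T} (union, +1)
IZ@5: {T} ∪ {A} = {A,T} (union, +1)
GIYZ@5: {A,T} ∩ {A,T} = {A,T} (intersection, +0)
HX@5: {C} ∪ {T} = {C,T} (union, +1)
GHIXYZ@5: {A,T} ∩ {C,T} = {T} (intersection, +0)
per-site changes: [3, 2, 3, 3, 3, 3]; total = 17

17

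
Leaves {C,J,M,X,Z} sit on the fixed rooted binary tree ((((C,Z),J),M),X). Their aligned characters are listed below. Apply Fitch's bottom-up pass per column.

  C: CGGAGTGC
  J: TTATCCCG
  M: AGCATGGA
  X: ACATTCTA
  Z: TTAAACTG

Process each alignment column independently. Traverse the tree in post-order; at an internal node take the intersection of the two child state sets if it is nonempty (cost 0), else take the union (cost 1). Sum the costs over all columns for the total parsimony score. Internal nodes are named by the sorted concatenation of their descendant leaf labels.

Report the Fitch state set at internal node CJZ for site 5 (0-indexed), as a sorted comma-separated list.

[col 0] CZ: children C:{C}, Z:{T} ∪→ {C,T}; cost 1
[col 0] CJZ: children CZ:{C,T}, J:{T} ∩→ {T}; cost 0
[col 0] CJMZ: children CJZ:{T}, M:{A} ∪→ {A,T}; cost 1
[col 0] CJMXZ: children CJMZ:{A,T}, X:{A} ∩→ {A}; cost 0
[col 1] CZ: children C:{G}, Z:{T} ∪→ {G,T}; cost 1
[col 1] CJZ: children CZ:{G,T}, J:{T} ∩→ {T}; cost 0
[col 1] CJMZ: children CJZ:{T}, M:{G} ∪→ {G,T}; cost 1
[col 1] CJMXZ: children CJMZ:{G,T}, X:{C} ∪→ {C,G,T}; cost 1
[col 2] CZ: children C:{G}, Z:{A} ∪→ {A,G}; cost 1
[col 2] CJZ: children CZ:{A,G}, J:{A} ∩→ {A}; cost 0
[col 2] CJMZ: children CJZ:{A}, M:{C} ∪→ {A,C}; cost 1
[col 2] CJMXZ: children CJMZ:{A,C}, X:{A} ∩→ {A}; cost 0
[col 3] CZ: children C:{A}, Z:{A} ∩→ {A}; cost 0
[col 3] CJZ: children CZ:{A}, J:{T} ∪→ {A,T}; cost 1
[col 3] CJMZ: children CJZ:{A,T}, M:{A} ∩→ {A}; cost 0
[col 3] CJMXZ: children CJMZ:{A}, X:{T} ∪→ {A,T}; cost 1
[col 4] CZ: children C:{G}, Z:{A} ∪→ {A,G}; cost 1
[col 4] CJZ: children CZ:{A,G}, J:{C} ∪→ {A,C,G}; cost 1
[col 4] CJMZ: children CJZ:{A,C,G}, M:{T} ∪→ {A,C,G,T}; cost 1
[col 4] CJMXZ: children CJMZ:{A,C,G,T}, X:{T} ∩→ {T}; cost 0
[col 5] CZ: children C:{T}, Z:{C} ∪→ {C,T}; cost 1
[col 5] CJZ: children CZ:{C,T}, J:{C} ∩→ {C}; cost 0
[col 5] CJMZ: children CJZ:{C}, M:{G} ∪→ {C,G}; cost 1
[col 5] CJMXZ: children CJMZ:{C,G}, X:{C} ∩→ {C}; cost 0
[col 6] CZ: children C:{G}, Z:{T} ∪→ {G,T}; cost 1
[col 6] CJZ: children CZ:{G,T}, J:{C} ∪→ {C,G,T}; cost 1
[col 6] CJMZ: children CJZ:{C,G,T}, M:{G} ∩→ {G}; cost 0
[col 6] CJMXZ: children CJMZ:{G}, X:{T} ∪→ {G,T}; cost 1
[col 7] CZ: children C:{C}, Z:{G} ∪→ {C,G}; cost 1
[col 7] CJZ: children CZ:{C,G}, J:{G} ∩→ {G}; cost 0
[col 7] CJMZ: children CJZ:{G}, M:{A} ∪→ {A,G}; cost 1
[col 7] CJMXZ: children CJMZ:{A,G}, X:{A} ∩→ {A}; cost 0
per-site changes: [2, 3, 2, 2, 3, 2, 3, 2]; total = 19

C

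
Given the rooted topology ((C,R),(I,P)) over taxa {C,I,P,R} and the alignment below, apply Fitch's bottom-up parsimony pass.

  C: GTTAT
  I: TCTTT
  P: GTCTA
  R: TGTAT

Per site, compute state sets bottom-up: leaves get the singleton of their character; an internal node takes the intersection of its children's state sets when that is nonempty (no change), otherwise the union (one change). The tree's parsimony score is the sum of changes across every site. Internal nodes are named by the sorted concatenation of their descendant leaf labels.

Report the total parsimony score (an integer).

CR@0: {G} ∪ {T} = {G,T} (union, +1)
IP@0: {T} ∪ {G} = {G,T} (union, +1)
CIPR@0: {G,T} ∩ {G,T} = {G,T} (intersection, +0)
CR@1: {T} ∪ {G} = {G,T} (union, +1)
IP@1: {C} ∪ {T} = {C,T} (union, +1)
CIPR@1: {G,T} ∩ {C,T} = {T} (intersection, +0)
CR@2: {T} ∩ {T} = {T} (intersection, +0)
IP@2: {T} ∪ {C} = {C,T} (union, +1)
CIPR@2: {T} ∩ {C,T} = {T} (intersection, +0)
CR@3: {A} ∩ {A} = {A} (intersection, +0)
IP@3: {T} ∩ {T} = {T} (intersection, +0)
CIPR@3: {A} ∪ {T} = {A,T} (union, +1)
CR@4: {T} ∩ {T} = {T} (intersection, +0)
IP@4: {T} ∪ {A} = {A,T} (union, +1)
CIPR@4: {T} ∩ {A,T} = {T} (intersection, +0)
per-site changes: [2, 2, 1, 1, 1]; total = 7

7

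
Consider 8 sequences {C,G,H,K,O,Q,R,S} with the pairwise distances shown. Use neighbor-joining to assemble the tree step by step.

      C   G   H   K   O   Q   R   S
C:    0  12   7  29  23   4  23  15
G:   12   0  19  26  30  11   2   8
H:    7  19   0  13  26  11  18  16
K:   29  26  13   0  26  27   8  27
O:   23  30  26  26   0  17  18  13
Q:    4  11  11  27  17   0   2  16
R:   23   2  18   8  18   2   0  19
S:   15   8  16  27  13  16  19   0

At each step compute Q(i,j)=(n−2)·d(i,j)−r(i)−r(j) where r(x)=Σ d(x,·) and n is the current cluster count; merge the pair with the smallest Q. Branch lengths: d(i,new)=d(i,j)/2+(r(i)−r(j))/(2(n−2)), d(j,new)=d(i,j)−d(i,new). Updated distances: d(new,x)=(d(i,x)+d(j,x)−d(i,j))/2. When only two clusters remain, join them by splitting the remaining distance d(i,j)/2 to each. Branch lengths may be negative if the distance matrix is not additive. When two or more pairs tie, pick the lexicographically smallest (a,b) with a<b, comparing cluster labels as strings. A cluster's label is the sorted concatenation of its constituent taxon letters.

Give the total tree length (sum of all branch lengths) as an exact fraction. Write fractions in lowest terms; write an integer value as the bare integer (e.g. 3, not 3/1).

step 1: merge (K,R) at d=8, Q=-198; branch lengths K→19/2, R→-3/2; new cluster KR
  updated: d(C,KR)=22, d(G,KR)=10, d(H,KR)=23/2, d(KR,O)=18, d(KR,Q)=21/2, d(KR,S)=19
step 2: merge (O,S) at d=13, Q=-149; branch lengths O→21/2, S→5/2; new cluster OS
  updated: d(C,OS)=25/2, d(G,OS)=25/2, d(H,OS)=29/2, d(KR,OS)=12, d(OS,Q)=10
step 3: merge (C,H) at d=7, Q=-185/2; branch lengths C→45/16, H→67/16; new cluster CH
  updated: d(CH,G)=12, d(CH,KR)=53/4, d(CH,OS)=10, d(CH,Q)=4
step 4: merge (CH,Q) at d=4, Q=-251/4; branch lengths CH→21/8, Q→11/8; new cluster CHQ
  updated: d(CHQ,G)=19/2, d(CHQ,KR)=79/8, d(CHQ,OS)=8
step 5: merge (CHQ,OS) at d=8, Q=-351/8; branch lengths CHQ→87/32, OS→169/32; new cluster CHOQS
  updated: d(CHOQS,G)=7, d(CHOQS,KR)=111/16
step 6: merge (CHOQS,G) at d=7, Q=-383/16; branch lengths CHOQS→63/32, G→161/32; new cluster CGHOQS
  updated: d(CGHOQS,KR)=159/32
step 7: merge (CGHOQS,KR) at d=159/32; branch lengths CGHOQS→159/64, KR→159/64; new cluster CGHKOQRS
final tree: (((((C:45/16,H:67/16):21/8,Q:11/8):87/32,(O:21/2,S:5/2):169/32):63/32,G:161/32):159/64,(K:19/2,R:-3/2):159/64)
total length: 1663/32

1663/32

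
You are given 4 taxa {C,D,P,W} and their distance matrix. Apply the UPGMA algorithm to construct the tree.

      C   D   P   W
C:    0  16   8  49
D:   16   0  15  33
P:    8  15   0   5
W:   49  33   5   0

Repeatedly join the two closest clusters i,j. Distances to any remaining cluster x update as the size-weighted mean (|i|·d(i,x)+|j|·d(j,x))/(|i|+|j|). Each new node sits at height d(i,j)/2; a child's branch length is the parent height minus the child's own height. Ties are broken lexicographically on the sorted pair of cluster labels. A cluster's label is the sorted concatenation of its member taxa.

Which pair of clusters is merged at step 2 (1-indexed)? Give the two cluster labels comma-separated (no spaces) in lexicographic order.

iteration 1: select P,W (d=5); attach at lengths (5/2, 5/2); label the merged cluster PW
  updated: d(C,PW)=57/2, d(D,PW)=24
iteration 2: select C,D (d=16); attach at lengths (8, 8); label the merged cluster CD
  updated: d(CD,PW)=105/4
iteration 3: select CD,PW (d=105/4); attach at lengths (41/8, 85/8); label the merged cluster CDPW
final tree: ((C:8,D:8):41/8,(P:5/2,W:5/2):85/8)
total length: 147/4

C,D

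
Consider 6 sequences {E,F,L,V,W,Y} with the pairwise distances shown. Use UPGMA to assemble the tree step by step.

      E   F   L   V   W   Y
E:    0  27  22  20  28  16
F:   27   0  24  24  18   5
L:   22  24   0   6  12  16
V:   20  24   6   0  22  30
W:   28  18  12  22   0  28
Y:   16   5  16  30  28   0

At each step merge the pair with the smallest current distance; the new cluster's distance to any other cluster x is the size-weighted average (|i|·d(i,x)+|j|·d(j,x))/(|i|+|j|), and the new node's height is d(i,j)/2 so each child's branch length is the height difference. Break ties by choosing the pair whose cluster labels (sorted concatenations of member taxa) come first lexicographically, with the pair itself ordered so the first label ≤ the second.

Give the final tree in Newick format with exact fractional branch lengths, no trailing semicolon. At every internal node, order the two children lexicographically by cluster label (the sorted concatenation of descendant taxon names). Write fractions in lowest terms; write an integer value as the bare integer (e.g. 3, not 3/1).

1. join F+Y (d=5) ⇒ FY; edges |F|=5/2, |Y|=5/2
  updated: d(E,FY)=43/2, d(FY,L)=20, d(FY,V)=27, d(FY,W)=23
2. join L+V (d=6) ⇒ LV; edges |L|=3, |V|=3
  updated: d(E,LV)=21, d(FY,LV)=47/2, d(LV,W)=17
3. join LV+W (d=17) ⇒ LVW; edges |LV|=11/2, |W|=17/2
  updated: d(E,LVW)=70/3, d(FY,LVW)=70/3
4. join E+FY (d=43/2) ⇒ EFY; edges |E|=43/4, |FY|=33/4
  updated: d(EFY,LVW)=70/3
5. join EFY+LVW (d=70/3) ⇒ EFLVWY; edges |EFY|=11/12, |LVW|=19/6
final tree: ((E:43/4,(F:5/2,Y:5/2):33/4):11/12,((L:3,V:3):11/2,W:17/2):19/6)
total length: 577/12

((E:43/4,(F:5/2,Y:5/2):33/4):11/12,((L:3,V:3):11/2,W:17/2):19/6)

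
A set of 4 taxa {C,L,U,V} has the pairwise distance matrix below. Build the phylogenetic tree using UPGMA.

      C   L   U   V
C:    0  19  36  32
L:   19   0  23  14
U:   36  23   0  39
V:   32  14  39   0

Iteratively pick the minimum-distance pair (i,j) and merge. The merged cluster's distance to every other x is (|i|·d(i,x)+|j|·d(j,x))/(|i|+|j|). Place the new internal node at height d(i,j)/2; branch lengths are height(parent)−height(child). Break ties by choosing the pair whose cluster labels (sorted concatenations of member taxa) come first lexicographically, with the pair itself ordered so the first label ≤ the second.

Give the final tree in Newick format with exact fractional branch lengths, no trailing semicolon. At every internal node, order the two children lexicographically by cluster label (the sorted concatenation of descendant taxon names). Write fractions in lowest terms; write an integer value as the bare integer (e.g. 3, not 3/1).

((C:51/4,(L:7,V:7):23/4):43/12,U:49/3)

1. join L+V (d=14) ⇒ LV; edges |L|=7, |V|=7
  updated: d(C,LV)=51/2, d(LV,U)=31
2. join C+LV (d=51/2) ⇒ CLV; edges |C|=51/4, |LV|=23/4
  updated: d(CLV,U)=98/3
3. join CLV+U (d=98/3) ⇒ CLUV; edges |CLV|=43/12, |U|=49/3
final tree: ((C:51/4,(L:7,V:7):23/4):43/12,U:49/3)
total length: 629/12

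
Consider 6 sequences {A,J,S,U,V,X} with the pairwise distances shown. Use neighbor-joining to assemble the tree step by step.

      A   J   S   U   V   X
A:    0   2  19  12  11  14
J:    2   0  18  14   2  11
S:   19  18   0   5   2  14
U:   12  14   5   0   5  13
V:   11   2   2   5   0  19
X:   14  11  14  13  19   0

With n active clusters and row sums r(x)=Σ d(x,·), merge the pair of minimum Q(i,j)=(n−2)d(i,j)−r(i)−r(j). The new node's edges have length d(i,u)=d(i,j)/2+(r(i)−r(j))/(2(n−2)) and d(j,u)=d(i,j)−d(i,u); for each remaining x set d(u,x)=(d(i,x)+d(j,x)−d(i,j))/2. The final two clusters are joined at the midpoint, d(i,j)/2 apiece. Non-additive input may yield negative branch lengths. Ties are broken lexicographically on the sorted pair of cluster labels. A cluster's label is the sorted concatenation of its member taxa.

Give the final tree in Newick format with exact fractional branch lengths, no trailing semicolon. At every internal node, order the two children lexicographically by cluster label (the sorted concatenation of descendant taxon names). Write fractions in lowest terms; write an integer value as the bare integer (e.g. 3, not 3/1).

1. join A+J (d=2, Q=-97) ⇒ AJ; edges |A|=19/8, |J|=-3/8
  updated: d(AJ,S)=35/2, d(AJ,U)=12, d(AJ,V)=11/2, d(AJ,X)=23/2
2. join AJ+X (d=23/2, Q=-139/2) ⇒ AJX; edges |AJ|=47/12, |X|=91/12
  updated: d(AJX,S)=10, d(AJX,U)=27/4, d(AJX,V)=13/2
3. join AJX+U (d=27/4, Q=-53/2) ⇒ AJUX; edges |AJX|=5, |U|=7/4
  updated: d(AJUX,S)=33/8, d(AJUX,V)=19/8
4. join AJUX+S (d=33/8, Q=-17/2) ⇒ AJSUX; edges |AJUX|=9/4, |S|=15/8
  updated: d(AJSUX,V)=1/8
5. join AJSUX+V (d=1/8) ⇒ AJSUVX; edges |AJSUX|=1/16, |V|=1/16
final tree: (((((A:19/8,J:-3/8):47/12,X:91/12):5,U:7/4):9/4,S:15/8):1/16,V:1/16)
total length: 49/2

(((((A:19/8,J:-3/8):47/12,X:91/12):5,U:7/4):9/4,S:15/8):1/16,V:1/16)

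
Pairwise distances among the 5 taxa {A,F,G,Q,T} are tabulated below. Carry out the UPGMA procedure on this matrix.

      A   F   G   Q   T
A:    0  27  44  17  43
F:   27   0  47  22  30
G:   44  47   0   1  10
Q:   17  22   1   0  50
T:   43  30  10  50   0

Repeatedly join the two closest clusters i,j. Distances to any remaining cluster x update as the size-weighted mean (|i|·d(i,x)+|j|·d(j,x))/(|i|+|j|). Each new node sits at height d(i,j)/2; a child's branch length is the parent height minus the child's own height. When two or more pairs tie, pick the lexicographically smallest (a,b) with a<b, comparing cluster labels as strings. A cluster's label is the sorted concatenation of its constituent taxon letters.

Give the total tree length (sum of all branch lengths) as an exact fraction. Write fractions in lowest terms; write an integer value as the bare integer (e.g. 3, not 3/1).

iteration 1: select G,Q (d=1); attach at lengths (1/2, 1/2); label the merged cluster GQ
  updated: d(A,GQ)=61/2, d(F,GQ)=69/2, d(GQ,T)=30
iteration 2: select A,F (d=27); attach at lengths (27/2, 27/2); label the merged cluster AF
  updated: d(AF,GQ)=65/2, d(AF,T)=73/2
iteration 3: select GQ,T (d=30); attach at lengths (29/2, 15); label the merged cluster GQT
  updated: d(AF,GQT)=203/6
iteration 4: select AF,GQT (d=203/6); attach at lengths (41/12, 23/12); label the merged cluster AFGQT
final tree: ((A:27/2,F:27/2):41/12,((G:1/2,Q:1/2):29/2,T:15):23/12)
total length: 377/6

377/6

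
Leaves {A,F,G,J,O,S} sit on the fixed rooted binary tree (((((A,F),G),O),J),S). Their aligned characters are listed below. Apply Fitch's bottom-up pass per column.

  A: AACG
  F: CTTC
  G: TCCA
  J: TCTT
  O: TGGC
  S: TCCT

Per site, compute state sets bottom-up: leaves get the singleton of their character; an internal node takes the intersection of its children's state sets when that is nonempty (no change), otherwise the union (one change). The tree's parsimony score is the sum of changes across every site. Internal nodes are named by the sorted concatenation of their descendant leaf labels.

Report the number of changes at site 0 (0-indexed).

site 0, node AF: A={A} ∪ F={C} → {A,C} (+1)
site 0, node AFG: AF={A,C} ∪ G={T} → {A,C,T} (+1)
site 0, node AFGO: AFG={A,C,T} ∩ O={T} → {T} (+0)
site 0, node AFGJO: AFGO={T} ∩ J={T} → {T} (+0)
site 0, node AFGJOS: AFGJO={T} ∩ S={T} → {T} (+0)
site 1, node AF: A={A} ∪ F={T} → {A,T} (+1)
site 1, node AFG: AF={A,T} ∪ G={C} → {A,C,T} (+1)
site 1, node AFGO: AFG={A,C,T} ∪ O={G} → {A,C,G,T} (+1)
site 1, node AFGJO: AFGO={A,C,G,T} ∩ J={C} → {C} (+0)
site 1, node AFGJOS: AFGJO={C} ∩ S={C} → {C} (+0)
site 2, node AF: A={C} ∪ F={T} → {C,T} (+1)
site 2, node AFG: AF={C,T} ∩ G={C} → {C} (+0)
site 2, node AFGO: AFG={C} ∪ O={G} → {C,G} (+1)
site 2, node AFGJO: AFGO={C,G} ∪ J={T} → {C,G,T} (+1)
site 2, node AFGJOS: AFGJO={C,G,T} ∩ S={C} → {C} (+0)
site 3, node AF: A={G} ∪ F={C} → {C,G} (+1)
site 3, node AFG: AF={C,G} ∪ G={A} → {A,C,G} (+1)
site 3, node AFGO: AFG={A,C,G} ∩ O={C} → {C} (+0)
site 3, node AFGJO: AFGO={C} ∪ J={T} → {C,T} (+1)
site 3, node AFGJOS: AFGJO={C,T} ∩ S={T} → {T} (+0)
per-site changes: [2, 3, 3, 3]; total = 11

2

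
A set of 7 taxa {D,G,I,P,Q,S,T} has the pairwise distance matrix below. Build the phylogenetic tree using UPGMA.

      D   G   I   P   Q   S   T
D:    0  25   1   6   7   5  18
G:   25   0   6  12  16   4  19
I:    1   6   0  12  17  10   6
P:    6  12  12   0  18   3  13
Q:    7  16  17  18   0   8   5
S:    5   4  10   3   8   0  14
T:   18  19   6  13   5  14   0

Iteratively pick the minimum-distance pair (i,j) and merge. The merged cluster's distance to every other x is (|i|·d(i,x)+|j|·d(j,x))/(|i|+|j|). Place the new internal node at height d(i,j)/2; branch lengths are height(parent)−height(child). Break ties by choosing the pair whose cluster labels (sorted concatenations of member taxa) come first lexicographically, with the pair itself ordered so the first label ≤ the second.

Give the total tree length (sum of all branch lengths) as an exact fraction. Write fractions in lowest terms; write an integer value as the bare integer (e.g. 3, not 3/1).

1. join D+I (d=1) ⇒ DI; edges |D|=1/2, |I|=1/2
  updated: d(DI,G)=31/2, d(DI,P)=9, d(DI,Q)=12, d(DI,S)=15/2, d(DI,T)=12
2. join P+S (d=3) ⇒ PS; edges |P|=3/2, |S|=3/2
  updated: d(DI,PS)=33/4, d(G,PS)=8, d(PS,Q)=13, d(PS,T)=27/2
3. join Q+T (d=5) ⇒ QT; edges |Q|=5/2, |T|=5/2
  updated: d(DI,QT)=12, d(G,QT)=35/2, d(PS,QT)=53/4
4. join G+PS (d=8) ⇒ GPS; edges |G|=4, |PS|=5/2
  updated: d(DI,GPS)=32/3, d(GPS,QT)=44/3
5. join DI+GPS (d=32/3) ⇒ DGIPS; edges |DI|=29/6, |GPS|=4/3
  updated: d(DGIPS,QT)=68/5
6. join DGIPS+QT (d=68/5) ⇒ DGIPQST; edges |DGIPS|=22/15, |QT|=43/10
final tree: (((D:1/2,I:1/2):29/6,(G:4,(P:3/2,S:3/2):5/2):4/3):22/15,(Q:5/2,T:5/2):43/10)
total length: 823/30

823/30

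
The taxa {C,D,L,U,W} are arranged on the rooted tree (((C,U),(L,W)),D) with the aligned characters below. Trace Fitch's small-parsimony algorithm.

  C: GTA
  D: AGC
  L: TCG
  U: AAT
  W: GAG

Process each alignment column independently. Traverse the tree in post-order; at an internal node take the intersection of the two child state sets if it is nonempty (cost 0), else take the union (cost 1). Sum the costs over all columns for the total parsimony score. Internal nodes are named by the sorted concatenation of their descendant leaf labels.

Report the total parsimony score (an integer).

CU@0: {G} ∪ {A} = {A,G} (union, +1)
LW@0: {T} ∪ {G} = {G,T} (union, +1)
CLUW@0: {A,G} ∩ {G,T} = {G} (intersection, +0)
CDLUW@0: {G} ∪ {A} = {A,G} (union, +1)
CU@1: {T} ∪ {A} = {A,T} (union, +1)
LW@1: {C} ∪ {A} = {A,C} (union, +1)
CLUW@1: {A,T} ∩ {A,C} = {A} (intersection, +0)
CDLUW@1: {A} ∪ {G} = {A,G} (union, +1)
CU@2: {A} ∪ {T} = {A,T} (union, +1)
LW@2: {G} ∩ {G} = {G} (intersection, +0)
CLUW@2: {A,T} ∪ {G} = {A,G,T} (union, +1)
CDLUW@2: {A,G,T} ∪ {C} = {A,C,G,T} (union, +1)
per-site changes: [3, 3, 3]; total = 9

9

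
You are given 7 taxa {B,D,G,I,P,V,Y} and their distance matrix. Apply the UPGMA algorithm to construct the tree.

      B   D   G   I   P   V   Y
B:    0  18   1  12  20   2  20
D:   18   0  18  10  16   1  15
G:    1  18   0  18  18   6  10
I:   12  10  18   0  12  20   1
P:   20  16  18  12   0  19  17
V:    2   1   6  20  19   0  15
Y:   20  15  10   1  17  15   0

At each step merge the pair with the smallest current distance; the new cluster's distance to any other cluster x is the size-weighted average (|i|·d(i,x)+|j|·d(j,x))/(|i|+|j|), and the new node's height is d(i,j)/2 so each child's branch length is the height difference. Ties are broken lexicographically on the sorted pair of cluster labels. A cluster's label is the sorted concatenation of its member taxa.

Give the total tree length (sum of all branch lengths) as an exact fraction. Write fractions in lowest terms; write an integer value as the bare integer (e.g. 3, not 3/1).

91/3

step 1: merge (B,G) at d=1; branch lengths B→1/2, G→1/2; new cluster BG
  updated: d(BG,D)=18, d(BG,I)=15, d(BG,P)=19, d(BG,V)=4, d(BG,Y)=15
step 2: merge (D,V) at d=1; branch lengths D→1/2, V→1/2; new cluster DV
  updated: d(BG,DV)=11, d(DV,I)=15, d(DV,P)=35/2, d(DV,Y)=15
step 3: merge (I,Y) at d=1; branch lengths I→1/2, Y→1/2; new cluster IY
  updated: d(BG,IY)=15, d(DV,IY)=15, d(IY,P)=29/2
step 4: merge (BG,DV) at d=11; branch lengths BG→5, DV→5; new cluster BDGV
  updated: d(BDGV,IY)=15, d(BDGV,P)=73/4
step 5: merge (IY,P) at d=29/2; branch lengths IY→27/4, P→29/4; new cluster IPY
  updated: d(BDGV,IPY)=193/12
step 6: merge (BDGV,IPY) at d=193/12; branch lengths BDGV→61/24, IPY→19/24; new cluster BDGIPVY
final tree: (((B:1/2,G:1/2):5,(D:1/2,V:1/2):5):61/24,((I:1/2,Y:1/2):27/4,P:29/4):19/24)
total length: 91/3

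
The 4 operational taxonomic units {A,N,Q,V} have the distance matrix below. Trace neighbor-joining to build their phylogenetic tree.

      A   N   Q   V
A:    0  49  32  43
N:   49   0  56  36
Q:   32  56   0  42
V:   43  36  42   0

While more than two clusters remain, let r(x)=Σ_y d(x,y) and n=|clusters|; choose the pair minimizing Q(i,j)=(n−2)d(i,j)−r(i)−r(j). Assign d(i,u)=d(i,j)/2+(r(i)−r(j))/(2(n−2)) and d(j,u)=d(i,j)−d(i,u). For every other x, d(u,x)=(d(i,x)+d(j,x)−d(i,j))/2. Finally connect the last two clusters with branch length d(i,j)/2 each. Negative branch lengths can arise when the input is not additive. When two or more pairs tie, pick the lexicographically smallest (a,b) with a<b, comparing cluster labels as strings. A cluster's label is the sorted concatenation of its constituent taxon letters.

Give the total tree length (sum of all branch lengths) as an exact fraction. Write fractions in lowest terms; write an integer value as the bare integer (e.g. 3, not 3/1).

1. join A+Q (d=32, Q=-190) ⇒ AQ; edges |A|=29/2, |Q|=35/2
  updated: d(AQ,N)=73/2, d(AQ,V)=53/2
2. join AQ+N (d=73/2, Q=-99) ⇒ ANQ; edges |AQ|=27/2, |N|=23
  updated: d(ANQ,V)=13
3. join ANQ+V (d=13) ⇒ ANQV; edges |ANQ|=13/2, |V|=13/2
final tree: (((A:29/2,Q:35/2):27/2,N:23):13/2,V:13/2)
total length: 163/2

163/2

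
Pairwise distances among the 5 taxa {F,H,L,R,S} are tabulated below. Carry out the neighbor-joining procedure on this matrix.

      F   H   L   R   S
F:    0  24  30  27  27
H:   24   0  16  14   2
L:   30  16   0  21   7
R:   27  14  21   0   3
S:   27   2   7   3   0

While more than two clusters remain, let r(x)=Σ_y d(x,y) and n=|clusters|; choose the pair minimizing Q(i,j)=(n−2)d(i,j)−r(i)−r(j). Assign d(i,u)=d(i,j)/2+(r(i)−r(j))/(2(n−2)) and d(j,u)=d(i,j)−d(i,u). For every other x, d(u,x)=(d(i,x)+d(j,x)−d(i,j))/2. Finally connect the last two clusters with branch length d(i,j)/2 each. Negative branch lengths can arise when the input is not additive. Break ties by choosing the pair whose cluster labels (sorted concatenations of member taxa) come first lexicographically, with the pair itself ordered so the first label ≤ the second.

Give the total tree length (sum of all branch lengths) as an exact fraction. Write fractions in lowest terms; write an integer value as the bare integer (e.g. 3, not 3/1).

1. join R+S (d=3, Q=-95) ⇒ RS; edges |R|=35/6, |S|=-17/6
  updated: d(F,RS)=51/2, d(H,RS)=13/2, d(L,RS)=25/2
2. join F+H (d=24, Q=-78) ⇒ FH; edges |F|=81/4, |H|=15/4
  updated: d(FH,L)=11, d(FH,RS)=4
3. join FH+L (d=11, Q=-55/2) ⇒ FHL; edges |FH|=5/4, |L|=39/4
  updated: d(FHL,RS)=11/4
4. join FHL+RS (d=11/4) ⇒ FHLRS; edges |FHL|=11/8, |RS|=11/8
final tree: (((F:81/4,H:15/4):5/4,L:39/4):11/8,(R:35/6,S:-17/6):11/8)
total length: 163/4

163/4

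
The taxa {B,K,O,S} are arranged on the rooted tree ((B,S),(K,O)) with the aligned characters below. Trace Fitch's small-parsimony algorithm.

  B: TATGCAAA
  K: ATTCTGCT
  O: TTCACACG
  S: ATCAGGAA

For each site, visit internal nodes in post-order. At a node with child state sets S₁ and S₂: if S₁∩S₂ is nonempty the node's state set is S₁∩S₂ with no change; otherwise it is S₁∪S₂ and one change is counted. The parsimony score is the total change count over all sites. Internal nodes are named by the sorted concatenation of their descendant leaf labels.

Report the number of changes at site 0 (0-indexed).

2

[col 0] BS: children B:{T}, S:{A} ∪→ {A,T}; cost 1
[col 0] KO: children K:{A}, O:{T} ∪→ {A,T}; cost 1
[col 0] BKOS: children BS:{A,T}, KO:{A,T} ∩→ {A,T}; cost 0
[col 1] BS: children B:{A}, S:{T} ∪→ {A,T}; cost 1
[col 1] KO: children K:{T}, O:{T} ∩→ {T}; cost 0
[col 1] BKOS: children BS:{A,T}, KO:{T} ∩→ {T}; cost 0
[col 2] BS: children B:{T}, S:{C} ∪→ {C,T}; cost 1
[col 2] KO: children K:{T}, O:{C} ∪→ {C,T}; cost 1
[col 2] BKOS: children BS:{C,T}, KO:{C,T} ∩→ {C,T}; cost 0
[col 3] BS: children B:{G}, S:{A} ∪→ {A,G}; cost 1
[col 3] KO: children K:{C}, O:{A} ∪→ {A,C}; cost 1
[col 3] BKOS: children BS:{A,G}, KO:{A,C} ∩→ {A}; cost 0
[col 4] BS: children B:{C}, S:{G} ∪→ {C,G}; cost 1
[col 4] KO: children K:{T}, O:{C} ∪→ {C,T}; cost 1
[col 4] BKOS: children BS:{C,G}, KO:{C,T} ∩→ {C}; cost 0
[col 5] BS: children B:{A}, S:{G} ∪→ {A,G}; cost 1
[col 5] KO: children K:{G}, O:{A} ∪→ {A,G}; cost 1
[col 5] BKOS: children BS:{A,G}, KO:{A,G} ∩→ {A,G}; cost 0
[col 6] BS: children B:{A}, S:{A} ∩→ {A}; cost 0
[col 6] KO: children K:{C}, O:{C} ∩→ {C}; cost 0
[col 6] BKOS: children BS:{A}, KO:{C} ∪→ {A,C}; cost 1
[col 7] BS: children B:{A}, S:{A} ∩→ {A}; cost 0
[col 7] KO: children K:{T}, O:{G} ∪→ {G,T}; cost 1
[col 7] BKOS: children BS:{A}, KO:{G,T} ∪→ {A,G,T}; cost 1
per-site changes: [2, 1, 2, 2, 2, 2, 1, 2]; total = 14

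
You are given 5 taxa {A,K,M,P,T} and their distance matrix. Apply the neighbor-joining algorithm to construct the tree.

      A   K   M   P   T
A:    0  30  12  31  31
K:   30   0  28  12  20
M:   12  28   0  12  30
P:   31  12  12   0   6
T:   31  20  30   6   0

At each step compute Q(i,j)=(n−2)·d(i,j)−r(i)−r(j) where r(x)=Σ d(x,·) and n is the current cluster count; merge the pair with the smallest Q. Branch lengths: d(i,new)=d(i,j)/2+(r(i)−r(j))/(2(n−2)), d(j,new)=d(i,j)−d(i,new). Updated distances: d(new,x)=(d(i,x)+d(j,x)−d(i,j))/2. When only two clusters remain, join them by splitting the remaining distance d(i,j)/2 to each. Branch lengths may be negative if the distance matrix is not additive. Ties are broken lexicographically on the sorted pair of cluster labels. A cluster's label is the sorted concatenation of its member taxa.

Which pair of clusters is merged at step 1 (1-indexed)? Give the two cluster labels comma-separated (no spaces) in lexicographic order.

1. join A+M (d=12, Q=-150) ⇒ AM; edges |A|=29/3, |M|=7/3
  updated: d(AM,K)=23, d(AM,P)=31/2, d(AM,T)=49/2
2. join AM+K (d=23, Q=-72) ⇒ AKM; edges |AM|=27/2, |K|=19/2
  updated: d(AKM,P)=9/4, d(AKM,T)=43/4
3. join AKM+P (d=9/4, Q=-19) ⇒ AKMP; edges |AKM|=7/2, |P|=-5/4
  updated: d(AKMP,T)=29/4
4. join AKMP+T (d=29/4) ⇒ AKMPT; edges |AKMP|=29/8, |T|=29/8
final tree: ((((A:29/3,M:7/3):27/2,K:19/2):7/2,P:-5/4):29/8,T:29/8)
total length: 89/2

A,M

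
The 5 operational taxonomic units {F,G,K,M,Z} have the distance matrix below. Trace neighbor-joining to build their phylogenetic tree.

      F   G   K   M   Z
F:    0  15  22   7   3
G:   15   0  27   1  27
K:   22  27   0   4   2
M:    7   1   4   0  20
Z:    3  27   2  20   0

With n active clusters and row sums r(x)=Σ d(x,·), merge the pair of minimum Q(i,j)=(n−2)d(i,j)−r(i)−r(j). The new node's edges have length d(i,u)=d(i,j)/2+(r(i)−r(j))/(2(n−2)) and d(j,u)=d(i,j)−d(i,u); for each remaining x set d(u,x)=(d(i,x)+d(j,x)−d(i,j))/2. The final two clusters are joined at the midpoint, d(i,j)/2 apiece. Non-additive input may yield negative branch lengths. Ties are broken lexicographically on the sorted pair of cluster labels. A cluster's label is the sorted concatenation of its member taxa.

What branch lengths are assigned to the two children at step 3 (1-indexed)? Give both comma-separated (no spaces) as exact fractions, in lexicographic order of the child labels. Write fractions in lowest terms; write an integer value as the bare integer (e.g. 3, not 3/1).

17/2,25/4

1. join K+Z (d=2, Q=-101) ⇒ KZ; edges |K|=3/2, |Z|=1/2
  updated: d(F,KZ)=23/2, d(G,KZ)=26, d(KZ,M)=11
2. join F+KZ (d=23/2, Q=-59) ⇒ FKZ; edges |F|=2, |KZ|=19/2
  updated: d(FKZ,G)=59/4, d(FKZ,M)=13/4
3. join FKZ+G (d=59/4, Q=-19) ⇒ FGKZ; edges |FKZ|=17/2, |G|=25/4
  updated: d(FGKZ,M)=-21/4
4. join FGKZ+M (d=-21/4) ⇒ FGKMZ; edges |FGKZ|=-21/8, |M|=-21/8
final tree: (((F:2,(K:3/2,Z:1/2):19/2):17/2,G:25/4):-21/8,M:-21/8)
total length: 23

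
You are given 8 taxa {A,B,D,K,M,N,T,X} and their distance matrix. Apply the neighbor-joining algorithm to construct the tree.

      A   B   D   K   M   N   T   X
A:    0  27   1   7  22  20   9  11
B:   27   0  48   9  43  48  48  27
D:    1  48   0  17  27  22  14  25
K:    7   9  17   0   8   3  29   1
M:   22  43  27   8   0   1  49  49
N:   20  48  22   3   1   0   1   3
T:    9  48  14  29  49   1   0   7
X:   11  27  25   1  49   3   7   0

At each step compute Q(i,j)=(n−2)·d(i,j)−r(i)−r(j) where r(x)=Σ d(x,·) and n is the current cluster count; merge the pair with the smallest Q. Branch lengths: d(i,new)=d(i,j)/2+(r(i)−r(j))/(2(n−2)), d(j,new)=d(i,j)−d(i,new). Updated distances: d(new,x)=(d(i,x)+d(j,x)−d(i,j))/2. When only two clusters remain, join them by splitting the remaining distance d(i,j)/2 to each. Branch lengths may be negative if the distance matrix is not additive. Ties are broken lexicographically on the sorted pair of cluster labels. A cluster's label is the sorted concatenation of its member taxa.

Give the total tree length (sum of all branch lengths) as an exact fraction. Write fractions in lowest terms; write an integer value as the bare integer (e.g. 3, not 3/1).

1. join M+N (d=1, Q=-291) ⇒ MN; edges |M|=107/12, |N|=-95/12
  updated: d(A,MN)=41/2, d(B,MN)=45, d(D,MN)=24, d(K,MN)=5, d(MN,T)=49/2, d(MN,X)=51/2
2. join B+K (d=9, Q=-227) ⇒ BK; edges |B|=181/10, |K|=-91/10
  updated: d(A,BK)=25/2, d(BK,D)=28, d(BK,MN)=41/2, d(BK,T)=34, d(BK,X)=19/2
3. join BK+X (d=19/2, Q=-289/2) ⇒ BKX; edges |BK|=129/16, |X|=23/16
  updated: d(A,BKX)=7, d(BKX,D)=87/4, d(BKX,MN)=73/4, d(BKX,T)=63/4
4. join A+D (d=1, Q=-381/4) ⇒ AD; edges |A|=-27/8, |D|=35/8
  updated: d(AD,BKX)=111/8, d(AD,MN)=87/4, d(AD,T)=11
5. join AD+T (d=11, Q=-607/8) ⇒ ADT; edges |AD|=139/32, |T|=213/32
  updated: d(ADT,BKX)=149/16, d(ADT,MN)=141/8
6. join ADT+BKX (d=149/16, Q=-723/16) ⇒ ABDKTX; edges |ADT|=139/32, |BKX|=159/32
  updated: d(ABDKTX,MN)=425/32
7. join ABDKTX+MN (d=425/32) ⇒ ABDKMNTX; edges |ABDKTX|=425/64, |MN|=425/64
final tree: ((((A:-27/8,D:35/8):139/32,T:213/32):139/32,((B:181/10,K:-91/10):129/16,X:23/16):159/32):425/64,(M:107/12,N:-95/12):425/64)
total length: 1731/32

1731/32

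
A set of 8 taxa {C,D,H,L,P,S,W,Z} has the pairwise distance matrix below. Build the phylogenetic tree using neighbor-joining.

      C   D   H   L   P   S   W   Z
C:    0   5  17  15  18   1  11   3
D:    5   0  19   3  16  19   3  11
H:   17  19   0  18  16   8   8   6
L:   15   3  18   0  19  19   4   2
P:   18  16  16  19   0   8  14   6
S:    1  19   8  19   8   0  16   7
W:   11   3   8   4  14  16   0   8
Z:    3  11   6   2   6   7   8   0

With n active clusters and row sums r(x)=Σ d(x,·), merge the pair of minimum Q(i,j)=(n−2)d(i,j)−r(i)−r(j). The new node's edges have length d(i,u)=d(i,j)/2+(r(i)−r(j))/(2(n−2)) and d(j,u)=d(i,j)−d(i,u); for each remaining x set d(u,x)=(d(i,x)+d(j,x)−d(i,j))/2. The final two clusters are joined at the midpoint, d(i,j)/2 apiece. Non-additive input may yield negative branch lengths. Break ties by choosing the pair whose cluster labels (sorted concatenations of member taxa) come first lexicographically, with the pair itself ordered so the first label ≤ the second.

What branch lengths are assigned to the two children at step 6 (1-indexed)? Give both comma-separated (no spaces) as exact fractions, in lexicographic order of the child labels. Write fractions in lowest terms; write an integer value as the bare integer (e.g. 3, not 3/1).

1/2,117/16

step 1: merge (C,S) at d=1, Q=-142; branch lengths C→-1/6, S→7/6; new cluster CS
  updated: d(CS,D)=23/2, d(CS,H)=12, d(CS,L)=33/2, d(CS,P)=25/2, d(CS,W)=13, d(CS,Z)=9/2
step 2: merge (D,L) at d=3, Q=-111; branch lengths D→8/5, L→7/5; new cluster DL
  updated: d(CS,DL)=25/2, d(DL,H)=17, d(DL,P)=16, d(DL,W)=2, d(DL,Z)=5
step 3: merge (DL,W) at d=2, Q=-179/2; branch lengths DL→31/16, W→1/16; new cluster DLW
  updated: d(CS,DLW)=47/4, d(DLW,H)=23/2, d(DLW,P)=14, d(DLW,Z)=11/2
step 4: merge (DLW,H) at d=23/2, Q=-215/4; branch lengths DLW→127/24, H→149/24; new cluster DHLW
  updated: d(CS,DHLW)=49/8, d(DHLW,P)=37/4, d(DHLW,Z)=0
step 5: merge (CS,DHLW) at d=49/8, Q=-105/4; branch lengths CS→5, DHLW→9/8; new cluster CDHLSW
  updated: d(CDHLSW,P)=125/16, d(CDHLSW,Z)=-13/16
step 6: merge (CDHLSW,P) at d=125/16, Q=-13; branch lengths CDHLSW→1/2, P→117/16; new cluster CDHLPSW
  updated: d(CDHLPSW,Z)=-21/16
step 7: merge (CDHLPSW,Z) at d=-21/16; branch lengths CDHLPSW→-21/32, Z→-21/32; new cluster CDHLPSWZ
final tree: ((((C:-1/6,S:7/6):5,(((D:8/5,L:7/5):31/16,W:1/16):127/24,H:149/24):9/8):1/2,P:117/16):-21/32,Z:-21/32)
total length: 241/8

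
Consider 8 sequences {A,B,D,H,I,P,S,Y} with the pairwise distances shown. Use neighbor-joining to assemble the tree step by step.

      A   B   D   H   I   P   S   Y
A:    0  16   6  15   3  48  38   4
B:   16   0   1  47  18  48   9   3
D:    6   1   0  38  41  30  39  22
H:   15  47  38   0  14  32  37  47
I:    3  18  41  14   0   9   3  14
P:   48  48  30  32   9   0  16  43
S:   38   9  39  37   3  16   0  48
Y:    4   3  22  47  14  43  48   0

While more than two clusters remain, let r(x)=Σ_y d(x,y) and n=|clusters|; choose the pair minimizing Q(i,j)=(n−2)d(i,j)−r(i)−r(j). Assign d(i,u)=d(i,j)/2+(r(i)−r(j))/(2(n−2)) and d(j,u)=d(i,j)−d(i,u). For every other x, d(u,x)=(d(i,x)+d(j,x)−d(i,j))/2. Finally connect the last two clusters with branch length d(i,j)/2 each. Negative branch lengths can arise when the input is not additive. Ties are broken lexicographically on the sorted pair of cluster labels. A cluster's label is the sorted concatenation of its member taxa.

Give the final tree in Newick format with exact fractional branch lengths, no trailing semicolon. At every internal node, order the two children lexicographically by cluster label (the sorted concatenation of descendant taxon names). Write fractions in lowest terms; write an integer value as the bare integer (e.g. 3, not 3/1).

step 1: merge (P,S) at d=16, Q=-320; branch lengths P→11, S→5; new cluster PS
  updated: d(A,PS)=35, d(B,PS)=41/2, d(D,PS)=53/2, d(H,PS)=53/2, d(I,PS)=-2, d(PS,Y)=75/2
step 2: merge (I,PS) at d=-2, Q=-242; branch lengths I→-33/5, PS→23/5; new cluster IPS
  updated: d(A,IPS)=20, d(B,IPS)=81/4, d(D,IPS)=139/4, d(H,IPS)=85/4, d(IPS,Y)=107/4
step 3: merge (H,IPS) at d=85/4, Q=-825/4; branch lengths H→521/32, IPS→159/32; new cluster HIPS
  updated: d(A,HIPS)=55/8, d(B,HIPS)=23, d(D,HIPS)=103/4, d(HIPS,Y)=105/4
step 4: merge (B,D) at d=1, Q=-379/4; branch lengths B→-35/24, D→59/24; new cluster BD
  updated: d(A,BD)=21/2, d(BD,HIPS)=191/8, d(BD,Y)=12
step 5: merge (A,HIPS) at d=55/8, Q=-517/8; branch lengths A→-175/32, HIPS→395/32; new cluster AHIPS
  updated: d(AHIPS,BD)=55/4, d(AHIPS,Y)=187/16
step 6: merge (AHIPS,BD) at d=55/4, Q=-599/16; branch lengths AHIPS→215/32, BD→225/32; new cluster ABDHIPS
  updated: d(ABDHIPS,Y)=159/32
step 7: merge (ABDHIPS,Y) at d=159/32; branch lengths ABDHIPS→159/64, Y→159/64; new cluster ABDHIPSY
final tree: (((A:-175/32,(H:521/32,(I:-33/5,(P:11,S:5):23/5):159/32):395/32):215/32,(B:-35/24,D:59/24):225/32):159/64,Y:159/64)
total length: 1979/32

(((A:-175/32,(H:521/32,(I:-33/5,(P:11,S:5):23/5):159/32):395/32):215/32,(B:-35/24,D:59/24):225/32):159/64,Y:159/64)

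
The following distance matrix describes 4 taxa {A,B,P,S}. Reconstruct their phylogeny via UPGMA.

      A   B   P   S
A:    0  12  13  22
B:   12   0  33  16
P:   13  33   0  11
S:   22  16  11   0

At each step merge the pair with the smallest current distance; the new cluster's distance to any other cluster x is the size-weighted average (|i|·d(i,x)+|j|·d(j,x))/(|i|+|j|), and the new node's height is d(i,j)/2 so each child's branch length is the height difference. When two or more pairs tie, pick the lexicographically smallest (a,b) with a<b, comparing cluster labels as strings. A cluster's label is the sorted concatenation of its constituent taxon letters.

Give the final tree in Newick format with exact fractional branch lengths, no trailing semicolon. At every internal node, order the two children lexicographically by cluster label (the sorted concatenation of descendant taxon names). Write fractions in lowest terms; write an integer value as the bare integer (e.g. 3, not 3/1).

step 1: merge (P,S) at d=11; branch lengths P→11/2, S→11/2; new cluster PS
  updated: d(A,PS)=35/2, d(B,PS)=49/2
step 2: merge (A,B) at d=12; branch lengths A→6, B→6; new cluster AB
  updated: d(AB,PS)=21
step 3: merge (AB,PS) at d=21; branch lengths AB→9/2, PS→5; new cluster ABPS
final tree: ((A:6,B:6):9/2,(P:11/2,S:11/2):5)
total length: 65/2

((A:6,B:6):9/2,(P:11/2,S:11/2):5)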